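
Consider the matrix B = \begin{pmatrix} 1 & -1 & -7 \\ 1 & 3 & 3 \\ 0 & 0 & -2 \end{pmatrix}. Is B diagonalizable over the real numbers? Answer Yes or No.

No

Characteristic polynomial: p(r) = r^3 - 2r^2 - 4r + 8 = (r - 2)^2(r + 2).
r = 2 has algebraic multiplicity 2; rank(B − 2I) = 2, so geometric multiplicity = 1.
Geometric multiplicity < algebraic multiplicity, so B is not diagonalizable.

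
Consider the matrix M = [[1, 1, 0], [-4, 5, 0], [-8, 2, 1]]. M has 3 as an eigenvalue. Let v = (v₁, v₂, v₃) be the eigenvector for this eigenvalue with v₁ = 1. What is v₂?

2

M − 3I = [[-2, 1, 0], [-4, 2, 0], [-8, 2, -2]].
Solving (M − 3I)v = 0 gives the eigenspace spanned by (1, 2, -2).
With v₁ = 1, v = (1, 2, -2), so v₂ = 2.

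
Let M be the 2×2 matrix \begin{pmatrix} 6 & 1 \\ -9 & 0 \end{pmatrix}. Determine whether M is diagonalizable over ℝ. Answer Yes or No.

No

Characteristic polynomial: p(t) = t^2 - 6t + 9 = (t - 3)^2.
t = 3 has algebraic multiplicity 2; rank(M − 3I) = 1, so geometric multiplicity = 1.
Geometric multiplicity < algebraic multiplicity, so M is not diagonalizable.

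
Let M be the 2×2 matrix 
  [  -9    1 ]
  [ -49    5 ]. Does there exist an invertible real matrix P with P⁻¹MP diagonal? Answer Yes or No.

No

Characteristic polynomial: p(λ) = λ^2 + 4λ + 4 = (λ + 2)^2.
λ = -2 has algebraic multiplicity 2; rank(M + 2I) = 1, so geometric multiplicity = 1.
Geometric multiplicity < algebraic multiplicity, so M is not diagonalizable.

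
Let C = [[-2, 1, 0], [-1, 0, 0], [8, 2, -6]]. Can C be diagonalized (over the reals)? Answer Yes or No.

No

Characteristic polynomial: p(λ) = λ^3 + 8λ^2 + 13λ + 6 = (λ + 1)^2(λ + 6).
λ = -1 has algebraic multiplicity 2; rank(C + 1I) = 2, so geometric multiplicity = 1.
Geometric multiplicity < algebraic multiplicity, so C is not diagonalizable.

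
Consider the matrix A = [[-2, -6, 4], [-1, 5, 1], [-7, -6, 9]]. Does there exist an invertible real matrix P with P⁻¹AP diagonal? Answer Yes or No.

No

Characteristic polynomial: p(λ) = λ^3 - 12λ^2 + 45λ - 50 = (λ - 5)^2(λ - 2).
λ = 5 has algebraic multiplicity 2; rank(A − 5I) = 2, so geometric multiplicity = 1.
Geometric multiplicity < algebraic multiplicity, so A is not diagonalizable.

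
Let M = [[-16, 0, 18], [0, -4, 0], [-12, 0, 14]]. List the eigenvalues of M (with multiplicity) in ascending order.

Characteristic polynomial: p(s) = s^3 + 6s^2 - 32 = (s - 2)(s + 4)^2.
Roots (with multiplicity): -4, -4, 2.

-4, -4, 2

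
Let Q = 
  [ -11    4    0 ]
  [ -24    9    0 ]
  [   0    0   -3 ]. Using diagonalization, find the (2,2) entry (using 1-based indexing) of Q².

-15

Characteristic polynomial: μ^3 + 5μ^2 + 3μ - 9 = (μ - 1)(μ + 3)^2, so the eigenvalues are -3, -3, 1.
μ=-3: eigenvector (1, 2, 0).
μ=1: eigenvector (1, 3, 0).
μ=-3: eigenvector (0, 0, 1).
P = [[1, 1, 0], [2, 3, 0], [0, 0, 1]], D = diag(-3, 1, -3), P⁻¹ = [[3, -1, 0], [-2, 1, 0], [0, 0, 1]].
Q² = P·diag(9, 1, 9)·P⁻¹ = [[25, -8, 0], [48, -15, 0], [0, 0, 9]].
The requested entry is -15.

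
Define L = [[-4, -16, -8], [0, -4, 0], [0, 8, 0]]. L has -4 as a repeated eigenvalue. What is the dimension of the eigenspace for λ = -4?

L + 4I = [[0, -16, -8], [0, 0, 0], [0, 8, 4]].
This matrix has rank 1, so its null space has dimension 3 − 1 = 2.

2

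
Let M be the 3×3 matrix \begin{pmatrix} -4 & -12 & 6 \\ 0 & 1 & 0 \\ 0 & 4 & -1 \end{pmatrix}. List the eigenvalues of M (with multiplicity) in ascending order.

-4, -1, 1

Characteristic polynomial: p(s) = s^3 + 4s^2 - s - 4 = (s - 1)(s + 1)(s + 4).
Roots (with multiplicity): -4, -1, 1.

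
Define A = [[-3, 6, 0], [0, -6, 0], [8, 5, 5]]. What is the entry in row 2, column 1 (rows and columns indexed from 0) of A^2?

43

Characteristic polynomial: t^3 + 4t^2 - 27t - 90 = (t - 5)(t + 3)(t + 6), so the eigenvalues are -6, -3, 5.
t=-6: eigenvector (-2, 1, 1).
t=-3: eigenvector (1, 0, -1).
t=5: eigenvector (0, 0, 1).
P = [[-2, 1, 0], [1, 0, 0], [1, -1, 1]], D = diag(-6, -3, 5), P⁻¹ = [[0, 1, 0], [1, 2, 0], [1, 1, 1]].
A² = P·diag(36, 9, 25)·P⁻¹ = [[9, -54, 0], [0, 36, 0], [16, 43, 25]].
The requested entry is 43.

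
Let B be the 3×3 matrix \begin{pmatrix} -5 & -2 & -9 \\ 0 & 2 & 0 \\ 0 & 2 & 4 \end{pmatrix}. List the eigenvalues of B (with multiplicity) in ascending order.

-5, 2, 4

Characteristic polynomial: p(s) = s^3 - s^2 - 22s + 40 = (s - 4)(s - 2)(s + 5).
Roots (with multiplicity): -5, 2, 4.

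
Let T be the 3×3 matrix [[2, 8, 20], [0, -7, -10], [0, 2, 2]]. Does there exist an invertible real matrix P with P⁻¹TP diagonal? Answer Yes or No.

Characteristic polynomial: p(s) = s^3 + 3s^2 - 4s - 12 = (s - 2)(s + 2)(s + 3).
All 3 eigenvalues are distinct, so T is diagonalizable.

Yes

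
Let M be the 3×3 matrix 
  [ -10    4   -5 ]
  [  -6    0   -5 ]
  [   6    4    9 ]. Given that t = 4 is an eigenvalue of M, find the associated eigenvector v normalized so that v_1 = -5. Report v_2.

-5

M − 4I = [[-14, 4, -5], [-6, -4, -5], [6, 4, 5]].
Solving (M − 4I)v = 0 gives the eigenspace spanned by (-5, -5, 10).
With v_1 = -5, v = (-5, -5, 10), so v_2 = -5.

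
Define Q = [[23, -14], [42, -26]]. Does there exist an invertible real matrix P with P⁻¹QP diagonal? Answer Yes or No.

Yes

Characteristic polynomial: p(t) = t^2 + 3t - 10 = (t - 2)(t + 5).
All 2 eigenvalues are distinct, so Q is diagonalizable.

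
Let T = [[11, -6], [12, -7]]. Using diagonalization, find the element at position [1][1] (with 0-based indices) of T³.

-127

Characteristic polynomial: r^2 - 4r - 5 = (r - 5)(r + 1), so the eigenvalues are -1, 5.
r=-1: eigenvector (1, 2).
r=5: eigenvector (-1, -1).
P = [[1, -1], [2, -1]], D = diag(-1, 5), P⁻¹ = [[-1, 1], [-2, 1]].
T³ = P·diag(-1, 125)·P⁻¹ = [[251, -126], [252, -127]].
The requested entry is -127.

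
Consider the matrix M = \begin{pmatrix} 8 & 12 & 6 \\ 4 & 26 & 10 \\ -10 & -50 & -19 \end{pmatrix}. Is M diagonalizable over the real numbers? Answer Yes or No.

Yes

Characteristic polynomial: p(s) = s^3 - 15s^2 + 74s - 120 = (s - 6)(s - 5)(s - 4).
All 3 eigenvalues are distinct, so M is diagonalizable.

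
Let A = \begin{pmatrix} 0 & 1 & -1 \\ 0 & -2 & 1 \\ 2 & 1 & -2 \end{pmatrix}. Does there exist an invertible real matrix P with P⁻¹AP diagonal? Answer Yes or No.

No

Characteristic polynomial: p(λ) = λ^3 + 4λ^2 + 5λ + 2 = (λ + 1)^2(λ + 2).
λ = -1 has algebraic multiplicity 2; rank(A + 1I) = 2, so geometric multiplicity = 1.
Geometric multiplicity < algebraic multiplicity, so A is not diagonalizable.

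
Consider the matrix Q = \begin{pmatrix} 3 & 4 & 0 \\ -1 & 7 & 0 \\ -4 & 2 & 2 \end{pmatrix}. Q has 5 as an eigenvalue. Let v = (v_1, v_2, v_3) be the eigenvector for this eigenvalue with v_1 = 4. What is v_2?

Q − 5I = [[-2, 4, 0], [-1, 2, 0], [-4, 2, -3]].
Solving (Q − 5I)v = 0 gives the eigenspace spanned by (4, 2, -4).
With v_1 = 4, v = (4, 2, -4), so v_2 = 2.

2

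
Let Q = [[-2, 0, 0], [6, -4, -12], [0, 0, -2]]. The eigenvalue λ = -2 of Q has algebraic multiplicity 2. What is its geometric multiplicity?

2

Q + 2I = [[0, 0, 0], [6, -2, -12], [0, 0, 0]].
This matrix has rank 1, so its null space has dimension 3 − 1 = 2.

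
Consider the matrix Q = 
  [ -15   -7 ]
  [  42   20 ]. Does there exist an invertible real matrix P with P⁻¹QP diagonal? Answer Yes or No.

Yes

Characteristic polynomial: p(μ) = μ^2 - 5μ - 6 = (μ - 6)(μ + 1).
All 2 eigenvalues are distinct, so Q is diagonalizable.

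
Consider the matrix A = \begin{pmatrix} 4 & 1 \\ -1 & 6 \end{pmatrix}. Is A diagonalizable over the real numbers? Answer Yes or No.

No

Characteristic polynomial: p(s) = s^2 - 10s + 25 = (s - 5)^2.
s = 5 has algebraic multiplicity 2; rank(A − 5I) = 1, so geometric multiplicity = 1.
Geometric multiplicity < algebraic multiplicity, so A is not diagonalizable.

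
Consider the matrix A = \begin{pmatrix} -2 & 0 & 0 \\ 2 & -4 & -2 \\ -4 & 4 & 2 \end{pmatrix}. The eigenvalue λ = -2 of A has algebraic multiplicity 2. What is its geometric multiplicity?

A + 2I = [[0, 0, 0], [2, -2, -2], [-4, 4, 4]].
This matrix has rank 1, so its null space has dimension 3 − 1 = 2.

2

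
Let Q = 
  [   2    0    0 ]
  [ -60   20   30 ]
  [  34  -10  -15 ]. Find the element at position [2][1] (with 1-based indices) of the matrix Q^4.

-7500

Characteristic polynomial: μ^3 - 7μ^2 + 10μ = μ(μ - 5)(μ - 2), so the eigenvalues are 0, 2, 5.
μ=2: eigenvector (1, 0, 2).
μ=0: eigenvector (0, -3, 2).
μ=5: eigenvector (0, -2, 1).
P = [[1, 0, 0], [0, -3, -2], [2, 2, 1]], D = diag(2, 0, 5), P⁻¹ = [[1, 0, 0], [-4, 1, 2], [6, -2, -3]].
Q⁴ = P·diag(16, 0, 625)·P⁻¹ = [[16, 0, 0], [-7500, 2500, 3750], [3782, -1250, -1875]].
The requested entry is -7500.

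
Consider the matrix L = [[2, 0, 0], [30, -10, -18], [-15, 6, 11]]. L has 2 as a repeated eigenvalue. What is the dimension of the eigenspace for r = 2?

2

L − 2I = [[0, 0, 0], [30, -12, -18], [-15, 6, 9]].
This matrix has rank 1, so its null space has dimension 3 − 1 = 2.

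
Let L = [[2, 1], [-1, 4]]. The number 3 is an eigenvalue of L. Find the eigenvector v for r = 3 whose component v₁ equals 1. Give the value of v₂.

1

L − 3I = [[-1, 1], [-1, 1]].
Solving (L − 3I)v = 0 gives the eigenspace spanned by (1, 1).
With v₁ = 1, v = (1, 1), so v₂ = 1.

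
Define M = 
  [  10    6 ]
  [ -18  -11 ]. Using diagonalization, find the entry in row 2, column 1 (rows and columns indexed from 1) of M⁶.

378

Characteristic polynomial: s^2 + s - 2 = (s - 1)(s + 2), so the eigenvalues are -2, 1.
s=-2: eigenvector (1, -2).
s=1: eigenvector (2, -3).
P = [[1, 2], [-2, -3]], D = diag(-2, 1), P⁻¹ = [[-3, -2], [2, 1]].
M⁶ = P·diag(64, 1)·P⁻¹ = [[-188, -126], [378, 253]].
The requested entry is 378.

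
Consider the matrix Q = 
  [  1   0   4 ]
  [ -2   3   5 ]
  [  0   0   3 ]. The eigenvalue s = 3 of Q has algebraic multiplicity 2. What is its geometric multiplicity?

Q − 3I = [[-2, 0, 4], [-2, 0, 5], [0, 0, 0]].
This matrix has rank 2, so its null space has dimension 3 − 2 = 1.

1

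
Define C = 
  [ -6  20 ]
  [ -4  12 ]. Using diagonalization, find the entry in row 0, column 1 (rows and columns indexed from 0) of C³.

Characteristic polynomial: r^2 - 6r + 8 = (r - 4)(r - 2), so the eigenvalues are 2, 4.
r=4: eigenvector (2, 1).
r=2: eigenvector (5, 2).
P = [[2, 5], [1, 2]], D = diag(4, 2), P⁻¹ = [[-2, 5], [1, -2]].
C³ = P·diag(64, 8)·P⁻¹ = [[-216, 560], [-112, 288]].
The requested entry is 560.

560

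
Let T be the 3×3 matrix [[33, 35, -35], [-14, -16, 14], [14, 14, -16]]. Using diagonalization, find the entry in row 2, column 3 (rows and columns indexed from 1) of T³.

Characteristic polynomial: μ^3 - μ^2 - 16μ - 20 = (μ - 5)(μ + 2)^2, so the eigenvalues are -2, -2, 5.
μ=5: eigenvector (5, -2, 2).
μ=-2: eigenvector (-2, 1, -1).
μ=-2: eigenvector (5, -2, 3).
P = [[5, -2, 5], [-2, 1, -2], [2, -1, 3]], D = diag(5, -2, -2), P⁻¹ = [[1, 1, -1], [2, 5, 0], [0, 1, 1]].
T³ = P·diag(125, -8, -8)·P⁻¹ = [[657, 665, -665], [-266, -274, 266], [266, 266, -274]].
The requested entry is 266.

266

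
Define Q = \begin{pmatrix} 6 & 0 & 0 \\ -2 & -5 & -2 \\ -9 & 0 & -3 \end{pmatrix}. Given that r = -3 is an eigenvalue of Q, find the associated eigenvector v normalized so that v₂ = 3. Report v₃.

-3

Q + 3I = [[9, 0, 0], [-2, -2, -2], [-9, 0, 0]].
Solving (Q + 3I)v = 0 gives the eigenspace spanned by (0, 3, -3).
With v₂ = 3, v = (0, 3, -3), so v₃ = -3.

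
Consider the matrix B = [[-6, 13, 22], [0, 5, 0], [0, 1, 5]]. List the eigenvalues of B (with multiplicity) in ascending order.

Characteristic polynomial: p(r) = r^3 - 4r^2 - 35r + 150 = (r - 5)^2(r + 6).
Roots (with multiplicity): -6, 5, 5.

-6, 5, 5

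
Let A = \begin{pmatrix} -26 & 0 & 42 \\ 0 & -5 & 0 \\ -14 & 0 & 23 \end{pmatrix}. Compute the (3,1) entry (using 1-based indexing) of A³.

-266

Characteristic polynomial: λ^3 + 8λ^2 + 5λ - 50 = (λ - 2)(λ + 5)^2, so the eigenvalues are -5, -5, 2.
λ=2: eigenvector (-3, 0, -2).
λ=-5: eigenvector (2, 1, 1).
λ=-5: eigenvector (2, 0, 1).
P = [[-3, 2, 2], [0, 1, 0], [-2, 1, 1]], D = diag(2, -5, -5), P⁻¹ = [[1, 0, -2], [0, 1, 0], [2, -1, -3]].
A³ = P·diag(8, -125, -125)·P⁻¹ = [[-524, 0, 798], [0, -125, 0], [-266, 0, 407]].
The requested entry is -266.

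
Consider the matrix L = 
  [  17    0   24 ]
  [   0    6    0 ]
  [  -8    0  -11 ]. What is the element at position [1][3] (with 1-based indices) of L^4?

Characteristic polynomial: λ^3 - 12λ^2 + 41λ - 30 = (λ - 6)(λ - 5)(λ - 1), so the eigenvalues are 1, 5, 6.
λ=5: eigenvector (2, 0, -1).
λ=6: eigenvector (0, 1, 0).
λ=1: eigenvector (-3, 0, 2).
P = [[2, 0, -3], [0, 1, 0], [-1, 0, 2]], D = diag(5, 6, 1), P⁻¹ = [[2, 0, 3], [0, 1, 0], [1, 0, 2]].
L⁴ = P·diag(625, 1296, 1)·P⁻¹ = [[2497, 0, 3744], [0, 1296, 0], [-1248, 0, -1871]].
The requested entry is 3744.

3744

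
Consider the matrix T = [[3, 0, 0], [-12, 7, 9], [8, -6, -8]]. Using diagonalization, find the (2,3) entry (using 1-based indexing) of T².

-9

Characteristic polynomial: μ^3 - 2μ^2 - 5μ + 6 = (μ - 3)(μ - 1)(μ + 2), so the eigenvalues are -2, 1, 3.
μ=-2: eigenvector (0, -1, 1).
μ=1: eigenvector (0, 3, -2).
μ=3: eigenvector (1, -6, 4).
P = [[0, 0, 1], [-1, 3, -6], [1, -2, 4]], D = diag(-2, 1, 3), P⁻¹ = [[0, 2, 3], [2, 1, 1], [1, 0, 0]].
T² = P·diag(4, 1, 9)·P⁻¹ = [[9, 0, 0], [-48, -5, -9], [32, 6, 10]].
The requested entry is -9.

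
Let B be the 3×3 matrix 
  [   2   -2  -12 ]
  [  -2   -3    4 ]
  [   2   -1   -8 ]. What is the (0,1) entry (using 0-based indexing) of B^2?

Characteristic polynomial: λ^3 + 9λ^2 + 26λ + 24 = (λ + 2)(λ + 3)(λ + 4), so the eigenvalues are -4, -3, -2.
λ=-4: eigenvector (2, 0, 1).
λ=-3: eigenvector (-2, 1, -1).
λ=-2: eigenvector (5, -2, 2).
P = [[2, -2, 5], [0, 1, -2], [1, -1, 2]], D = diag(-4, -3, -2), P⁻¹ = [[0, 1, 1], [2, 1, -4], [1, 0, -2]].
B² = P·diag(16, 9, 4)·P⁻¹ = [[-16, 14, 64], [10, 9, -20], [-10, 7, 36]].
The requested entry is 14.

14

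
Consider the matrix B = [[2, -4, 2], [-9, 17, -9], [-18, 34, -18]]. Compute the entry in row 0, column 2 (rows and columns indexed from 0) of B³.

8

Characteristic polynomial: μ^3 - μ^2 - 2μ = μ(μ - 2)(μ + 1), so the eigenvalues are -1, 0, 2.
μ=-1: eigenvector (0, 1, 2).
μ=2: eigenvector (1, -3, -6).
μ=0: eigenvector (-1, 0, 1).
P = [[0, 1, -1], [1, -3, 0], [2, -6, 1]], D = diag(-1, 2, 0), P⁻¹ = [[3, -5, 3], [1, -2, 1], [0, -2, 1]].
B³ = P·diag(-1, 8, 0)·P⁻¹ = [[8, -16, 8], [-27, 53, -27], [-54, 106, -54]].
The requested entry is 8.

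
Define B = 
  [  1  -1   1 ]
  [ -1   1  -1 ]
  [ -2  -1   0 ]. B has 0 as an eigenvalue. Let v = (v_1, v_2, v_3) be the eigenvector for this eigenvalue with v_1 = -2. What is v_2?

4

B = [[1, -1, 1], [-1, 1, -1], [-2, -1, 0]].
Solving (B)v = 0 gives the eigenspace spanned by (-2, 4, 6).
With v_1 = -2, v = (-2, 4, 6), so v_2 = 4.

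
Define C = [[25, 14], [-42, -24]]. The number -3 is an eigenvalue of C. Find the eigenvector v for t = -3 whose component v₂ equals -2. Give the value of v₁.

1

C + 3I = [[28, 14], [-42, -21]].
Solving (C + 3I)v = 0 gives the eigenspace spanned by (1, -2).
With v₂ = -2, v = (1, -2), so v₁ = 1.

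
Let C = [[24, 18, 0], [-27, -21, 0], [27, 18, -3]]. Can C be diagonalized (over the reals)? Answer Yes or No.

Characteristic polynomial: p(s) = s^3 - 27s - 54 = (s - 6)(s + 3)^2.
s = -3 has algebraic multiplicity 2; rank(C + 3I) = 1, so geometric multiplicity = 2.
Every eigenvalue has geometric = algebraic multiplicity, so C is diagonalizable.

Yes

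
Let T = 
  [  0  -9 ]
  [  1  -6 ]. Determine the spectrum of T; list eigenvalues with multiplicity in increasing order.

-3, -3

Characteristic polynomial: p(λ) = λ^2 + 6λ + 9 = (λ + 3)^2.
Roots (with multiplicity): -3, -3.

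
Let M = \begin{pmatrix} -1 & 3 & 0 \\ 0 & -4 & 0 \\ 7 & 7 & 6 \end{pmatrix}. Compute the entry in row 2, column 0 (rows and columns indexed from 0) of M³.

Characteristic polynomial: μ^3 - μ^2 - 26μ - 24 = (μ - 6)(μ + 1)(μ + 4), so the eigenvalues are -4, -1, 6.
μ=-1: eigenvector (1, 0, -1).
μ=6: eigenvector (0, 0, 1).
μ=-4: eigenvector (-1, 1, 0).
P = [[1, 0, -1], [0, 0, 1], [-1, 1, 0]], D = diag(-1, 6, -4), P⁻¹ = [[1, 1, 0], [1, 1, 1], [0, 1, 0]].
M³ = P·diag(-1, 216, -64)·P⁻¹ = [[-1, 63, 0], [0, -64, 0], [217, 217, 216]].
The requested entry is 217.

217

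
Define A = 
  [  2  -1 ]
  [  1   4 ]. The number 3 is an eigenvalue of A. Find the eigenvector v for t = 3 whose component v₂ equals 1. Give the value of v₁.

A − 3I = [[-1, -1], [1, 1]].
Solving (A − 3I)v = 0 gives the eigenspace spanned by (-1, 1).
With v₂ = 1, v = (-1, 1), so v₁ = -1.

-1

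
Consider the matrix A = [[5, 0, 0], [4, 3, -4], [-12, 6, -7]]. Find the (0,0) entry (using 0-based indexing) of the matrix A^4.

625

Characteristic polynomial: r^3 - r^2 - 17r - 15 = (r - 5)(r + 1)(r + 3), so the eigenvalues are -3, -1, 5.
r=5: eigenvector (1, 2, 0).
r=-1: eigenvector (0, 1, 1).
r=-3: eigenvector (0, 2, 3).
P = [[1, 0, 0], [2, 1, 2], [0, 1, 3]], D = diag(5, -1, -3), P⁻¹ = [[1, 0, 0], [-6, 3, -2], [2, -1, 1]].
A⁴ = P·diag(625, 1, 81)·P⁻¹ = [[625, 0, 0], [1568, -159, 160], [480, -240, 241]].
The requested entry is 625.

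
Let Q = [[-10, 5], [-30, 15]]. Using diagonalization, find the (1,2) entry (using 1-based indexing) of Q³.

Characteristic polynomial: t^2 - 5t = t(t - 5), so the eigenvalues are 0, 5.
t=5: eigenvector (1, 3).
t=0: eigenvector (1, 2).
P = [[1, 1], [3, 2]], D = diag(5, 0), P⁻¹ = [[-2, 1], [3, -1]].
Q³ = P·diag(125, 0)·P⁻¹ = [[-250, 125], [-750, 375]].
The requested entry is 125.

125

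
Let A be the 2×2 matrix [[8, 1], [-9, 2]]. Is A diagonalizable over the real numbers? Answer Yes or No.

Characteristic polynomial: p(t) = t^2 - 10t + 25 = (t - 5)^2.
t = 5 has algebraic multiplicity 2; rank(A − 5I) = 1, so geometric multiplicity = 1.
Geometric multiplicity < algebraic multiplicity, so A is not diagonalizable.

No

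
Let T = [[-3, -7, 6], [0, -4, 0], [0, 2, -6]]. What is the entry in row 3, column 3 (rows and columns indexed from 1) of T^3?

Characteristic polynomial: r^3 + 13r^2 + 54r + 72 = (r + 3)(r + 4)(r + 6), so the eigenvalues are -6, -4, -3.
r=-3: eigenvector (1, 0, 0).
r=-4: eigenvector (1, 1, 1).
r=-6: eigenvector (-2, 0, 1).
P = [[1, 1, -2], [0, 1, 0], [0, 1, 1]], D = diag(-3, -4, -6), P⁻¹ = [[1, -3, 2], [0, 1, 0], [0, -1, 1]].
T³ = P·diag(-27, -64, -216)·P⁻¹ = [[-27, -415, 378], [0, -64, 0], [0, 152, -216]].
The requested entry is -216.

-216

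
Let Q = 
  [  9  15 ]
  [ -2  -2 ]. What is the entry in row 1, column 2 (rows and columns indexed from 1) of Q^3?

555

Characteristic polynomial: λ^2 - 7λ + 12 = (λ - 4)(λ - 3), so the eigenvalues are 3, 4.
λ=4: eigenvector (-3, 1).
λ=3: eigenvector (-5, 2).
P = [[-3, -5], [1, 2]], D = diag(4, 3), P⁻¹ = [[-2, -5], [1, 3]].
Q³ = P·diag(64, 27)·P⁻¹ = [[249, 555], [-74, -158]].
The requested entry is 555.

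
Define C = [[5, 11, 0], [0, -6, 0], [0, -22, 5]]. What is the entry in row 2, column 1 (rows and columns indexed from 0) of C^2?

22

Characteristic polynomial: r^3 - 4r^2 - 35r + 150 = (r - 5)^2(r + 6), so the eigenvalues are -6, 5, 5.
r=5: eigenvector (1, 0, 0).
r=-6: eigenvector (-1, 1, 2).
r=5: eigenvector (0, 0, 1).
P = [[1, -1, 0], [0, 1, 0], [0, 2, 1]], D = diag(5, -6, 5), P⁻¹ = [[1, 1, 0], [0, 1, 0], [0, -2, 1]].
C² = P·diag(25, 36, 25)·P⁻¹ = [[25, -11, 0], [0, 36, 0], [0, 22, 25]].
The requested entry is 22.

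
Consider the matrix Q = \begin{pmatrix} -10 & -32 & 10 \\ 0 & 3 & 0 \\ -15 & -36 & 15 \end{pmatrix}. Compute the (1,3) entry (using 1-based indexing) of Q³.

Characteristic polynomial: r^3 - 8r^2 + 15r = r(r - 5)(r - 3), so the eigenvalues are 0, 3, 5.
r=3: eigenvector (-4, 1, -2).
r=0: eigenvector (1, 0, 1).
r=5: eigenvector (2, 0, 3).
P = [[-4, 1, 2], [1, 0, 0], [-2, 1, 3]], D = diag(3, 0, 5), P⁻¹ = [[0, 1, 0], [3, 8, -2], [-1, -2, 1]].
Q³ = P·diag(27, 0, 125)·P⁻¹ = [[-250, -608, 250], [0, 27, 0], [-375, -804, 375]].
The requested entry is 250.

250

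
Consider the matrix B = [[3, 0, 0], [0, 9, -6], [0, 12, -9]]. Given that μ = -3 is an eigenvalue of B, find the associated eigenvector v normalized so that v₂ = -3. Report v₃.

B + 3I = [[6, 0, 0], [0, 12, -6], [0, 12, -6]].
Solving (B + 3I)v = 0 gives the eigenspace spanned by (0, -3, -6).
With v₂ = -3, v = (0, -3, -6), so v₃ = -6.

-6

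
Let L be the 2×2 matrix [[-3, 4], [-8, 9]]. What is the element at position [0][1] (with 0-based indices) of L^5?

3124

Characteristic polynomial: s^2 - 6s + 5 = (s - 5)(s - 1), so the eigenvalues are 1, 5.
s=5: eigenvector (1, 2).
s=1: eigenvector (-1, -1).
P = [[1, -1], [2, -1]], D = diag(5, 1), P⁻¹ = [[-1, 1], [-2, 1]].
L⁵ = P·diag(3125, 1)·P⁻¹ = [[-3123, 3124], [-6248, 6249]].
The requested entry is 3124.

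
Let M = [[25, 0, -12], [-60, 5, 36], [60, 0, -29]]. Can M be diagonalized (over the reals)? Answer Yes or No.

Characteristic polynomial: p(s) = s^3 - s^2 - 25s + 25 = (s - 5)(s - 1)(s + 5).
All 3 eigenvalues are distinct, so M is diagonalizable.

Yes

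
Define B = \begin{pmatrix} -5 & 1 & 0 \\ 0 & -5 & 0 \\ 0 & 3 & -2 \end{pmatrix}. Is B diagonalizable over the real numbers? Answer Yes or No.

Characteristic polynomial: p(t) = t^3 + 12t^2 + 45t + 50 = (t + 2)(t + 5)^2.
t = -5 has algebraic multiplicity 2; rank(B + 5I) = 2, so geometric multiplicity = 1.
Geometric multiplicity < algebraic multiplicity, so B is not diagonalizable.

No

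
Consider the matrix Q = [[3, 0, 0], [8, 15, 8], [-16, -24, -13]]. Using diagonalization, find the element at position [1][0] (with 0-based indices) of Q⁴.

160

Characteristic polynomial: r^3 - 5r^2 + 3r + 9 = (r - 3)^2(r + 1), so the eigenvalues are -1, 3, 3.
r=3: eigenvector (0, 2, -3).
r=-1: eigenvector (0, 1, -2).
r=3: eigenvector (1, 0, -1).
P = [[0, 0, 1], [2, 1, 0], [-3, -2, -1]], D = diag(3, -1, 3), P⁻¹ = [[1, 2, 1], [-2, -3, -2], [1, 0, 0]].
Q⁴ = P·diag(81, 1, 81)·P⁻¹ = [[81, 0, 0], [160, 321, 160], [-320, -480, -239]].
The requested entry is 160.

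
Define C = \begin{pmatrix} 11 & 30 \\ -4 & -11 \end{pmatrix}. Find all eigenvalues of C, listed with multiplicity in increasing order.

Characteristic polynomial: p(μ) = μ^2 - 1 = (μ - 1)(μ + 1).
Roots (with multiplicity): -1, 1.

-1, 1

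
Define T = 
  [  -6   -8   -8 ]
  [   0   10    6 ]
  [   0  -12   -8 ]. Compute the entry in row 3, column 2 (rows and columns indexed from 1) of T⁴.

Characteristic polynomial: r^3 + 4r^2 - 20r - 48 = (r - 4)(r + 2)(r + 6), so the eigenvalues are -6, -2, 4.
r=-6: eigenvector (1, 0, 0).
r=4: eigenvector (0, 1, -1).
r=-2: eigenvector (2, 1, -2).
P = [[1, 0, 2], [0, 1, 1], [0, -1, -2]], D = diag(-6, 4, -2), P⁻¹ = [[1, 2, 2], [0, 2, 1], [0, -1, -1]].
T⁴ = P·diag(1296, 256, 16)·P⁻¹ = [[1296, 2560, 2560], [0, 496, 240], [0, -480, -224]].
The requested entry is -480.

-480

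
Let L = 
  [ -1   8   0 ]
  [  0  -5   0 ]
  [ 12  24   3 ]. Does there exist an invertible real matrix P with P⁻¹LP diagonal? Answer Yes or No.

Characteristic polynomial: p(λ) = λ^3 + 3λ^2 - 13λ - 15 = (λ - 3)(λ + 1)(λ + 5).
All 3 eigenvalues are distinct, so L is diagonalizable.

Yes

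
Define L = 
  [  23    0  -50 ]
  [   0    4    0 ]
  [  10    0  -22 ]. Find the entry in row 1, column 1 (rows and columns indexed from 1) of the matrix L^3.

167

Characteristic polynomial: r^3 - 5r^2 - 2r + 24 = (r - 4)(r - 3)(r + 2), so the eigenvalues are -2, 3, 4.
r=3: eigenvector (5, 0, 2).
r=4: eigenvector (0, 1, 0).
r=-2: eigenvector (2, 0, 1).
P = [[5, 0, 2], [0, 1, 0], [2, 0, 1]], D = diag(3, 4, -2), P⁻¹ = [[1, 0, -2], [0, 1, 0], [-2, 0, 5]].
L³ = P·diag(27, 64, -8)·P⁻¹ = [[167, 0, -350], [0, 64, 0], [70, 0, -148]].
The requested entry is 167.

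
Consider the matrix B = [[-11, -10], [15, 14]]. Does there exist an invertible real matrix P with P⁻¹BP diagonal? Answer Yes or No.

Characteristic polynomial: p(λ) = λ^2 - 3λ - 4 = (λ - 4)(λ + 1).
All 2 eigenvalues are distinct, so B is diagonalizable.

Yes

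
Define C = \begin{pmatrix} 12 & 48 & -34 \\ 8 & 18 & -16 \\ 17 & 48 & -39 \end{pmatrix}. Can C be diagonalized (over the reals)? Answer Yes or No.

Yes

Characteristic polynomial: p(μ) = μ^3 + 9μ^2 + 8μ - 60 = (μ - 2)(μ + 5)(μ + 6).
All 3 eigenvalues are distinct, so C is diagonalizable.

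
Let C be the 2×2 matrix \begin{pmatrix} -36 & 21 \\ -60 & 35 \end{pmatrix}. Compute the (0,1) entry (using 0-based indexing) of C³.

21

Characteristic polynomial: r^2 + r = r(r + 1), so the eigenvalues are -1, 0.
r=0: eigenvector (7, 12).
r=-1: eigenvector (-3, -5).
P = [[7, -3], [12, -5]], D = diag(0, -1), P⁻¹ = [[-5, 3], [-12, 7]].
C³ = P·diag(0, -1)·P⁻¹ = [[-36, 21], [-60, 35]].
The requested entry is 21.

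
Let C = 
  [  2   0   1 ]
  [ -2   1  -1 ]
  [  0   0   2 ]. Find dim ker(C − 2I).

1

C − 2I = [[0, 0, 1], [-2, -1, -1], [0, 0, 0]].
This matrix has rank 2, so its null space has dimension 3 − 2 = 1.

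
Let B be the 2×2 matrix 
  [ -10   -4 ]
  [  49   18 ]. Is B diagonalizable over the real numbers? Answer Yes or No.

No

Characteristic polynomial: p(t) = t^2 - 8t + 16 = (t - 4)^2.
t = 4 has algebraic multiplicity 2; rank(B − 4I) = 1, so geometric multiplicity = 1.
Geometric multiplicity < algebraic multiplicity, so B is not diagonalizable.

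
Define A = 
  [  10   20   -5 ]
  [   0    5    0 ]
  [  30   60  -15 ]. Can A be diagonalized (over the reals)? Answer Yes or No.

Yes

Characteristic polynomial: p(s) = s^3 - 25s = s(s - 5)(s + 5).
All 3 eigenvalues are distinct, so A is diagonalizable.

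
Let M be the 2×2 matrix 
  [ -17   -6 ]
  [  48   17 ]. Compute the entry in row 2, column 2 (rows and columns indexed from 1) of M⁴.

Characteristic polynomial: t^2 - 1 = (t - 1)(t + 1), so the eigenvalues are -1, 1.
t=-1: eigenvector (3, -8).
t=1: eigenvector (1, -3).
P = [[3, 1], [-8, -3]], D = diag(-1, 1), P⁻¹ = [[3, 1], [-8, -3]].
M⁴ = P·diag(1, 1)·P⁻¹ = [[1, 0], [0, 1]].
The requested entry is 1.

1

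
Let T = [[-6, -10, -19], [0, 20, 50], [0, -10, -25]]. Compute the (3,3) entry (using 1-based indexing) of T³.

Characteristic polynomial: λ^3 + 11λ^2 + 30λ = λ(λ + 5)(λ + 6), so the eigenvalues are -6, -5, 0.
λ=-6: eigenvector (1, 0, 0).
λ=0: eigenvector (-2, 5, -2).
λ=-5: eigenvector (1, -2, 1).
P = [[1, -2, 1], [0, 5, -2], [0, -2, 1]], D = diag(-6, 0, -5), P⁻¹ = [[1, 0, -1], [0, 1, 2], [0, 2, 5]].
T³ = P·diag(-216, 0, -125)·P⁻¹ = [[-216, -250, -409], [0, 500, 1250], [0, -250, -625]].
The requested entry is -625.

-625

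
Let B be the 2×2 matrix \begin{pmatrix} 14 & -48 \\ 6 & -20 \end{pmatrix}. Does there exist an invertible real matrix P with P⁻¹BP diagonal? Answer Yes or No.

Yes

Characteristic polynomial: p(μ) = μ^2 + 6μ + 8 = (μ + 2)(μ + 4).
All 2 eigenvalues are distinct, so B is diagonalizable.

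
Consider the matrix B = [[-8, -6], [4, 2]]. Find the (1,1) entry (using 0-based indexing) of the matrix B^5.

Characteristic polynomial: λ^2 + 6λ + 8 = (λ + 2)(λ + 4), so the eigenvalues are -4, -2.
λ=-4: eigenvector (3, -2).
λ=-2: eigenvector (-1, 1).
P = [[3, -1], [-2, 1]], D = diag(-4, -2), P⁻¹ = [[1, 1], [2, 3]].
B⁵ = P·diag(-1024, -32)·P⁻¹ = [[-3008, -2976], [1984, 1952]].
The requested entry is 1952.

1952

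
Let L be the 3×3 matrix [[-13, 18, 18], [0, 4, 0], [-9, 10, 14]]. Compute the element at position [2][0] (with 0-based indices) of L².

-9

Characteristic polynomial: t^3 - 5t^2 - 16t + 80 = (t - 5)(t - 4)(t + 4), so the eigenvalues are -4, 4, 5.
t=-4: eigenvector (2, 0, 1).
t=4: eigenvector (0, 1, -1).
t=5: eigenvector (1, 0, 1).
P = [[2, 0, 1], [0, 1, 0], [1, -1, 1]], D = diag(-4, 4, 5), P⁻¹ = [[1, -1, -1], [0, 1, 0], [-1, 2, 2]].
L² = P·diag(16, 16, 25)·P⁻¹ = [[7, 18, 18], [0, 16, 0], [-9, 18, 34]].
The requested entry is -9.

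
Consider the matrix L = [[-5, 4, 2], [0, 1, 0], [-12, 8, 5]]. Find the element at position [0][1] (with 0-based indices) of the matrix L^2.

0

Characteristic polynomial: λ^3 - λ^2 - λ + 1 = (λ - 1)^2(λ + 1), so the eigenvalues are -1, 1, 1.
λ=-1: eigenvector (1, 0, 2).
λ=1: eigenvector (0, 1, -2).
λ=1: eigenvector (1, 1, 1).
P = [[1, 0, 1], [0, 1, 1], [2, -2, 1]], D = diag(-1, 1, 1), P⁻¹ = [[3, -2, -1], [2, -1, -1], [-2, 2, 1]].
L² = P·diag(1, 1, 1)·P⁻¹ = [[1, 0, 0], [0, 1, 0], [0, 0, 1]].
The requested entry is 0.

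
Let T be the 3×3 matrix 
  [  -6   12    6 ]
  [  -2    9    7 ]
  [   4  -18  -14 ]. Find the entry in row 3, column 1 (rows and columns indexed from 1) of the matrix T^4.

-2684

Characteristic polynomial: s^3 + 11s^2 + 30s = s(s + 5)(s + 6), so the eigenvalues are -6, -5, 0.
s=0: eigenvector (1, 1, -1).
s=-5: eigenvector (0, 1, -2).
s=-6: eigenvector (1, 2, -4).
P = [[1, 0, 1], [1, 1, 2], [-1, -2, -4]], D = diag(0, -5, -6), P⁻¹ = [[0, 2, 1], [-2, 3, 1], [1, -2, -1]].
T⁴ = P·diag(0, 625, 1296)·P⁻¹ = [[1296, -2592, -1296], [1342, -3309, -1967], [-2684, 6618, 3934]].
The requested entry is -2684.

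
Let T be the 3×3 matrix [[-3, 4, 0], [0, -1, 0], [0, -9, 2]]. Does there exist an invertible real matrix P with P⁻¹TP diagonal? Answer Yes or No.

Yes

Characteristic polynomial: p(r) = r^3 + 2r^2 - 5r - 6 = (r - 2)(r + 1)(r + 3).
All 3 eigenvalues are distinct, so T is diagonalizable.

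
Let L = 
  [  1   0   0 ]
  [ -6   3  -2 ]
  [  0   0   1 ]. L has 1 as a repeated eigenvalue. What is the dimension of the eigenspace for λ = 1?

2

L − 1I = [[0, 0, 0], [-6, 2, -2], [0, 0, 0]].
This matrix has rank 1, so its null space has dimension 3 − 1 = 2.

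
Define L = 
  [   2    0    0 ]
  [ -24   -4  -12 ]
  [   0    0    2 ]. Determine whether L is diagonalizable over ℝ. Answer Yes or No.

Characteristic polynomial: p(t) = t^3 - 12t + 16 = (t - 2)^2(t + 4).
t = 2 has algebraic multiplicity 2; rank(L − 2I) = 1, so geometric multiplicity = 2.
Every eigenvalue has geometric = algebraic multiplicity, so L is diagonalizable.

Yes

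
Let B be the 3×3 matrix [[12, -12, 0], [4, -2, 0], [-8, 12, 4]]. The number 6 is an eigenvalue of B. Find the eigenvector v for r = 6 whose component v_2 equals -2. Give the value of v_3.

B − 6I = [[6, -12, 0], [4, -8, 0], [-8, 12, -2]].
Solving (B − 6I)v = 0 gives the eigenspace spanned by (-4, -2, 4).
With v_2 = -2, v = (-4, -2, 4), so v_3 = 4.

4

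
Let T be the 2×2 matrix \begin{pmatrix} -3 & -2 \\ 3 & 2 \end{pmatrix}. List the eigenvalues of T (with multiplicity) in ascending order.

Characteristic polynomial: p(λ) = λ^2 + λ = λ(λ + 1).
Roots (with multiplicity): -1, 0.

-1, 0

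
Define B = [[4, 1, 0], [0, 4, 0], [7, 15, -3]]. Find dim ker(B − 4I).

1

B − 4I = [[0, 1, 0], [0, 0, 0], [7, 15, -7]].
This matrix has rank 2, so its null space has dimension 3 − 2 = 1.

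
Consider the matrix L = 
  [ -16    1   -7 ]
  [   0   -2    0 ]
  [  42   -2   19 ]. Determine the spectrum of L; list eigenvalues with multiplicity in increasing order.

-2, -2, 5

Characteristic polynomial: p(λ) = λ^3 - λ^2 - 16λ - 20 = (λ - 5)(λ + 2)^2.
Roots (with multiplicity): -2, -2, 5.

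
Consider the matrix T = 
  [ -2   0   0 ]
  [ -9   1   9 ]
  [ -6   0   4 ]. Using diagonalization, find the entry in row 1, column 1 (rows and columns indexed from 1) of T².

Characteristic polynomial: r^3 - 3r^2 - 6r + 8 = (r - 4)(r - 1)(r + 2), so the eigenvalues are -2, 1, 4.
r=-2: eigenvector (1, 0, 1).
r=1: eigenvector (0, 1, 0).
r=4: eigenvector (0, 3, 1).
P = [[1, 0, 0], [0, 1, 3], [1, 0, 1]], D = diag(-2, 1, 4), P⁻¹ = [[1, 0, 0], [3, 1, -3], [-1, 0, 1]].
T² = P·diag(4, 1, 16)·P⁻¹ = [[4, 0, 0], [-45, 1, 45], [-12, 0, 16]].
The requested entry is 4.

4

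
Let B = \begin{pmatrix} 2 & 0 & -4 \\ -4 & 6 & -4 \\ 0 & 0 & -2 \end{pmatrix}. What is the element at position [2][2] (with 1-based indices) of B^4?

1296

Characteristic polynomial: s^3 - 6s^2 - 4s + 24 = (s - 6)(s - 2)(s + 2), so the eigenvalues are -2, 2, 6.
s=2: eigenvector (1, 1, 0).
s=6: eigenvector (0, 1, 0).
s=-2: eigenvector (1, 1, 1).
P = [[1, 0, 1], [1, 1, 1], [0, 0, 1]], D = diag(2, 6, -2), P⁻¹ = [[1, 0, -1], [-1, 1, 0], [0, 0, 1]].
B⁴ = P·diag(16, 1296, 16)·P⁻¹ = [[16, 0, 0], [-1280, 1296, 0], [0, 0, 16]].
The requested entry is 1296.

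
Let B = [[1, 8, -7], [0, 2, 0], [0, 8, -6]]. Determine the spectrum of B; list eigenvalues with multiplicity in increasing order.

-6, 1, 2

Characteristic polynomial: p(μ) = μ^3 + 3μ^2 - 16μ + 12 = (μ - 2)(μ - 1)(μ + 6).
Roots (with multiplicity): -6, 1, 2.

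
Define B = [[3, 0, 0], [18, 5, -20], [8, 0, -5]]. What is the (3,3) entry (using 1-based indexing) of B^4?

625

Characteristic polynomial: t^3 - 3t^2 - 25t + 75 = (t - 5)(t - 3)(t + 5), so the eigenvalues are -5, 3, 5.
t=5: eigenvector (0, 1, 0).
t=3: eigenvector (1, 1, 1).
t=-5: eigenvector (0, 2, 1).
P = [[0, 1, 0], [1, 1, 2], [0, 1, 1]], D = diag(5, 3, -5), P⁻¹ = [[1, 1, -2], [1, 0, 0], [-1, 0, 1]].
B⁴ = P·diag(625, 81, 625)·P⁻¹ = [[81, 0, 0], [-544, 625, 0], [-544, 0, 625]].
The requested entry is 625.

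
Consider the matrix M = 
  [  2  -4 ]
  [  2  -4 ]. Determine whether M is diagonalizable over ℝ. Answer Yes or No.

Characteristic polynomial: p(λ) = λ^2 + 2λ = λ(λ + 2).
All 2 eigenvalues are distinct, so M is diagonalizable.

Yes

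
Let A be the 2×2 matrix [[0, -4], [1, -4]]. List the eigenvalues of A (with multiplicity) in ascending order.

-2, -2

Characteristic polynomial: p(μ) = μ^2 + 4μ + 4 = (μ + 2)^2.
Roots (with multiplicity): -2, -2.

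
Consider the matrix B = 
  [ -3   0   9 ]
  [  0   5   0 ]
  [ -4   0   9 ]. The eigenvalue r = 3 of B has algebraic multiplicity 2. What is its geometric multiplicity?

1

B − 3I = [[-6, 0, 9], [0, 2, 0], [-4, 0, 6]].
This matrix has rank 2, so its null space has dimension 3 − 2 = 1.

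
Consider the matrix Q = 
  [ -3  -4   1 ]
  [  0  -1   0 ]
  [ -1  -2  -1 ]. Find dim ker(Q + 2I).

1

Q + 2I = [[-1, -4, 1], [0, 1, 0], [-1, -2, 1]].
This matrix has rank 2, so its null space has dimension 3 − 2 = 1.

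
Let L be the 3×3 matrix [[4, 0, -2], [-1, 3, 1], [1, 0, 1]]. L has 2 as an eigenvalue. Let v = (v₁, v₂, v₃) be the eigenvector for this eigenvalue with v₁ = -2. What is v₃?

-2

L − 2I = [[2, 0, -2], [-1, 1, 1], [1, 0, -1]].
Solving (L − 2I)v = 0 gives the eigenspace spanned by (-2, 0, -2).
With v₁ = -2, v = (-2, 0, -2), so v₃ = -2.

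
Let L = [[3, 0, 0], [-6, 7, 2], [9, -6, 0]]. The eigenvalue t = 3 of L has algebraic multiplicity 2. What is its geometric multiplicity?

2

L − 3I = [[0, 0, 0], [-6, 4, 2], [9, -6, -3]].
This matrix has rank 1, so its null space has dimension 3 − 1 = 2.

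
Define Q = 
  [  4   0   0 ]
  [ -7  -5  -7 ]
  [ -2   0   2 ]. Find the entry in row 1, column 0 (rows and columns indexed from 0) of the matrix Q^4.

609

Characteristic polynomial: μ^3 - μ^2 - 22μ + 40 = (μ - 4)(μ - 2)(μ + 5), so the eigenvalues are -5, 2, 4.
μ=4: eigenvector (1, 0, -1).
μ=-5: eigenvector (0, 1, 0).
μ=2: eigenvector (0, -1, 1).
P = [[1, 0, 0], [0, 1, -1], [-1, 0, 1]], D = diag(4, -5, 2), P⁻¹ = [[1, 0, 0], [1, 1, 1], [1, 0, 1]].
Q⁴ = P·diag(256, 625, 16)·P⁻¹ = [[256, 0, 0], [609, 625, 609], [-240, 0, 16]].
The requested entry is 609.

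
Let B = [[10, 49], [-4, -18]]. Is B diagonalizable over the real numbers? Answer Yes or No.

No

Characteristic polynomial: p(t) = t^2 + 8t + 16 = (t + 4)^2.
t = -4 has algebraic multiplicity 2; rank(B + 4I) = 1, so geometric multiplicity = 1.
Geometric multiplicity < algebraic multiplicity, so B is not diagonalizable.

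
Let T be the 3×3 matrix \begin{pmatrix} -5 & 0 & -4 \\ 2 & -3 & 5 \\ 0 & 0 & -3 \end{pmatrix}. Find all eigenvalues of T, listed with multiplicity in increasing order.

Characteristic polynomial: p(μ) = μ^3 + 11μ^2 + 39μ + 45 = (μ + 3)^2(μ + 5).
Roots (with multiplicity): -5, -3, -3.

-5, -3, -3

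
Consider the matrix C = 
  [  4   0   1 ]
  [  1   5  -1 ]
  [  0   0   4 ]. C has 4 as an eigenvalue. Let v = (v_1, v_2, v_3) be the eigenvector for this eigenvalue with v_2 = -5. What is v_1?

5

C − 4I = [[0, 0, 1], [1, 1, -1], [0, 0, 0]].
Solving (C − 4I)v = 0 gives the eigenspace spanned by (5, -5, 0).
With v_2 = -5, v = (5, -5, 0), so v_1 = 5.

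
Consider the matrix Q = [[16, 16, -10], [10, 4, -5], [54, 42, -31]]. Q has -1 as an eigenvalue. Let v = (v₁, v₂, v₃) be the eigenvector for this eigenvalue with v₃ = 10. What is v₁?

4

Q + 1I = [[17, 16, -10], [10, 5, -5], [54, 42, -30]].
Solving (Q + 1I)v = 0 gives the eigenspace spanned by (4, 2, 10).
With v₃ = 10, v = (4, 2, 10), so v₁ = 4.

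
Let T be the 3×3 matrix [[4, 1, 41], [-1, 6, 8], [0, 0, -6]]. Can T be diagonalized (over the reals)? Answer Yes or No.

Characteristic polynomial: p(r) = r^3 - 4r^2 - 35r + 150 = (r - 5)^2(r + 6).
r = 5 has algebraic multiplicity 2; rank(T − 5I) = 2, so geometric multiplicity = 1.
Geometric multiplicity < algebraic multiplicity, so T is not diagonalizable.

No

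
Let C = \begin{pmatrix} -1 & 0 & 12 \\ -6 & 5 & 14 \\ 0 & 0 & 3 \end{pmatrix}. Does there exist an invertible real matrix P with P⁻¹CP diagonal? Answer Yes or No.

Yes

Characteristic polynomial: p(t) = t^3 - 7t^2 + 7t + 15 = (t - 5)(t - 3)(t + 1).
All 3 eigenvalues are distinct, so C is diagonalizable.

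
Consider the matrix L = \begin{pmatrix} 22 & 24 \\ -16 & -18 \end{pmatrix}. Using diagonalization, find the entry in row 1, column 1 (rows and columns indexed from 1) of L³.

Characteristic polynomial: t^2 - 4t - 12 = (t - 6)(t + 2), so the eigenvalues are -2, 6.
t=-2: eigenvector (1, -1).
t=6: eigenvector (3, -2).
P = [[1, 3], [-1, -2]], D = diag(-2, 6), P⁻¹ = [[-2, -3], [1, 1]].
L³ = P·diag(-8, 216)·P⁻¹ = [[664, 672], [-448, -456]].
The requested entry is 664.

664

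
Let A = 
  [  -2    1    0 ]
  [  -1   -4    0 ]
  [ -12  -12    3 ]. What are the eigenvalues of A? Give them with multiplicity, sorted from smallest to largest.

-3, -3, 3

Characteristic polynomial: p(t) = t^3 + 3t^2 - 9t - 27 = (t - 3)(t + 3)^2.
Roots (with multiplicity): -3, -3, 3.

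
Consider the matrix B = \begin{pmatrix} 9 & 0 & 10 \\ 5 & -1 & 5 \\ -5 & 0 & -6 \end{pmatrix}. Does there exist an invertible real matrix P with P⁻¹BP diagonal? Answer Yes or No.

Characteristic polynomial: p(λ) = λ^3 - 2λ^2 - 7λ - 4 = (λ - 4)(λ + 1)^2.
λ = -1 has algebraic multiplicity 2; rank(B + 1I) = 1, so geometric multiplicity = 2.
Every eigenvalue has geometric = algebraic multiplicity, so B is diagonalizable.

Yes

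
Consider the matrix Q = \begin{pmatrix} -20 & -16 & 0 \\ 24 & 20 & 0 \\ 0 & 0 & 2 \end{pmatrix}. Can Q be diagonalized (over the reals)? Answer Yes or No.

Characteristic polynomial: p(r) = r^3 - 2r^2 - 16r + 32 = (r - 4)(r - 2)(r + 4).
All 3 eigenvalues are distinct, so Q is diagonalizable.

Yes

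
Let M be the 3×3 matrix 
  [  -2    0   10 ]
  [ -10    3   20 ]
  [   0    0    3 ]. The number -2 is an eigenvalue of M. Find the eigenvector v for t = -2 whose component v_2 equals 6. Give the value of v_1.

3

M + 2I = [[0, 0, 10], [-10, 5, 20], [0, 0, 5]].
Solving (M + 2I)v = 0 gives the eigenspace spanned by (3, 6, 0).
With v_2 = 6, v = (3, 6, 0), so v_1 = 3.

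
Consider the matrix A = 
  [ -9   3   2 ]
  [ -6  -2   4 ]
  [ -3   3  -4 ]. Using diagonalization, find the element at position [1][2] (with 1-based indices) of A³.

183

Characteristic polynomial: r^3 + 15r^2 + 74r + 120 = (r + 4)(r + 5)(r + 6), so the eigenvalues are -6, -5, -4.
r=-6: eigenvector (2, 0, 3).
r=-4: eigenvector (1, 1, 1).
r=-5: eigenvector (3, 2, 3).
P = [[2, 1, 3], [0, 1, 2], [3, 1, 3]], D = diag(-6, -4, -5), P⁻¹ = [[-1, 0, 1], [-6, 3, 4], [3, -1, -2]].
A³ = P·diag(-216, -64, -125)·P⁻¹ = [[-309, 183, 62], [-366, 58, 244], [-93, 183, -154]].
The requested entry is 183.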